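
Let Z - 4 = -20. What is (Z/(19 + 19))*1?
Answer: -8/19 ≈ -0.42105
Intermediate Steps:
Z = -16 (Z = 4 - 20 = -16)
(Z/(19 + 19))*1 = (-16/(19 + 19))*1 = (-16/38)*1 = ((1/38)*(-16))*1 = -8/19*1 = -8/19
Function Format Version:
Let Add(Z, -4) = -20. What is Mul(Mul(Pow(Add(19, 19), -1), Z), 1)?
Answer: Rational(-8, 19) ≈ -0.42105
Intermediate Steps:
Z = -16 (Z = Add(4, -20) = -16)
Mul(Mul(Pow(Add(19, 19), -1), Z), 1) = Mul(Mul(Pow(Add(19, 19), -1), -16), 1) = Mul(Mul(Pow(38, -1), -16), 1) = Mul(Mul(Rational(1, 38), -16), 1) = Mul(Rational(-8, 19), 1) = Rational(-8, 19)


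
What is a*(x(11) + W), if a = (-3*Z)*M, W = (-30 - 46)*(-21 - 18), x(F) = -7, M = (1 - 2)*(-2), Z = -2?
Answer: 35484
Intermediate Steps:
M = 2 (M = -1*(-2) = 2)
W = 2964 (W = -76*(-39) = 2964)
a = 12 (a = -3*(-2)*2 = 6*2 = 12)
a*(x(11) + W) = 12*(-7 + 2964) = 12*2957 = 35484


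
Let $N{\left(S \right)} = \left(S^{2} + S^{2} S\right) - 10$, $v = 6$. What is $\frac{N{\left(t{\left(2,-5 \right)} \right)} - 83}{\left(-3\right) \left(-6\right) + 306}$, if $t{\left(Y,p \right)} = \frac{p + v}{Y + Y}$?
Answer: $- \frac{5947}{20736} \approx -0.2868$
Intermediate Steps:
$t{\left(Y,p \right)} = \frac{6 + p}{2 Y}$ ($t{\left(Y,p \right)} = \frac{p + 6}{Y + Y} = \frac{6 + p}{2 Y}$)
$N{\left(S \right)} = -10 + S^{2} + S^{3}$ ($N{\left(S \right)} = \left(S^{2} + S^{3}\right) - 10 = -10 + S^{2} + S^{3}$)
$\frac{N{\left(t{\left(2,-5 \right)} \right)} - 83}{\left(-3\right) \left(-6\right) + 306} = \frac{\left(-10 + \left(\frac{6 - 5}{2 \cdot 2}\right)^{2} + \left(\frac{6 - 5}{2 \cdot 2}\right)^{3}\right) - 83}{\left(-3\right) \left(-6\right) + 306} = \frac{\left(-10 + \left(\frac{1}{2} \cdot \frac{1}{2} \cdot 1\right)^{2} + \left(\frac{1}{2} \cdot \frac{1}{2} \cdot 1\right)^{3}\right) - 83}{18 + 306} = \frac{\left(-10 + \left(\frac{1}{4}\right)^{2} + \left(\frac{1}{4}\right)^{3}\right) - 83}{324} = \left(\left(-10 + \frac{1}{16} + \frac{1}{64}\right) - 83\right) \frac{1}{324} = \left(- \frac{635}{64} - 83\right) \frac{1}{324} = \left(- \frac{5947}{64}\right) \frac{1}{324} = - \frac{5947}{20736}$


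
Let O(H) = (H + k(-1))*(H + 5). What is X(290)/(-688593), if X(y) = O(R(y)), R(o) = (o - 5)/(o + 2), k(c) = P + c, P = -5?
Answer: 853305/19570731184 ≈ 4.3601e-5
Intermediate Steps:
k(c) = -5 + c
R(o) = (-5 + o)/(2 + o)
O(H) = (-6 + H)*(5 + H) (O(H) = (H + (-5 - 1))*(H + 5) = (H - 6)*(5 + H) = (-6 + H)*(5 + H))
X(y) = -30 + (-5 + y)²/(2 + y)² - (-5 + y)/(2 + y) (X(y) = -30 + ((-5 + y)/(2 + y))² - (-5 + y)/(2 + y) = -30 + (-5 + y)²/(2 + y)² - (-5 + y)/(2 + y))
X(290)/(-688593) = ((-85 - 127*290 - 30*290²)/(4 + 290² + 4*290))/(-688593) = ((-85 - 36830 - 30*84100)/(4 + 84100 + 1160))*(-1/688593) = ((-85 - 36830 - 2523000)/85264)*(-1/688593) = ((1/85264)*(-2559915))*(-1/688593) = -2559915/85264*(-1/688593) = 853305/19570731184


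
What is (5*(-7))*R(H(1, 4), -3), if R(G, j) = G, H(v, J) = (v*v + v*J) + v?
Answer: -210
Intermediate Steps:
H(v, J) = v + v² + J*v (H(v, J) = (v² + J*v) + v = v + v² + J*v)
(5*(-7))*R(H(1, 4), -3) = (5*(-7))*(1*(1 + 4 + 1)) = -35*6 = -210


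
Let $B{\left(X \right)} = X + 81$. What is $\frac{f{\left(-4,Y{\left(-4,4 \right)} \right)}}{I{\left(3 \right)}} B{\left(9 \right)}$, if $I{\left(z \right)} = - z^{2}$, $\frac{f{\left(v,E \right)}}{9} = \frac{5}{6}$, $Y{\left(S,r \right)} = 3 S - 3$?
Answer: $-75$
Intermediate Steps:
$Y{\left(S,r \right)} = -3 + 3 S$
$f{\left(v,E \right)} = \frac{15}{2}$ ($f{\left(v,E \right)} = 9 \cdot \frac{5}{6} = \frac{15}{2}$)
$B{\left(X \right)} = 81 + X$
$\frac{f{\left(-4,Y{\left(-4,4 \right)} \right)}}{I{\left(3 \right)}} B{\left(9 \right)} = \frac{15}{2 \left(- 3^{2}\right)} \left(81 + 9\right) = \frac{15}{2 \left(\left(-1\right) 9\right)} 90 = \frac{15}{2 \left(-9\right)} 90 = \frac{15}{2} \left(- \frac{1}{9}\right) 90 = \left(- \frac{5}{6}\right) 90 = -75$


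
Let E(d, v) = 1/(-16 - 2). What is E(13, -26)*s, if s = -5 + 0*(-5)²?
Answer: 5/18 ≈ 0.27778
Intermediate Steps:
s = -5 (s = -5 + 0*25 = -5 + 0 = -5)
E(d, v) = -1/18 (E(d, v) = 1/(-18) = -1/18)
E(13, -26)*s = -1/18*(-5) = 5/18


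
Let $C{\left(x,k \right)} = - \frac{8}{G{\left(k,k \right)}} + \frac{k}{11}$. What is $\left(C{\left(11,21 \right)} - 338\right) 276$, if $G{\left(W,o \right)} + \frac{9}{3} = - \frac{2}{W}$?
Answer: $- \frac{65814132}{715} \approx -92048.0$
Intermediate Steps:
$G{\left(W,o \right)} = -3 - \frac{2}{W}$
$C{\left(x,k \right)} = - \frac{8}{-3 - \frac{2}{k}} + \frac{k}{11}$
$\left(C{\left(11,21 \right)} - 338\right) 276 = \left(\frac{3}{11} \cdot 21 \frac{1}{2 + 3 \cdot 21} \left(30 + 21\right) - 338\right) 276 = \left(\frac{3}{11} \cdot 21 \frac{1}{2 + 63} \cdot 51 - 338\right) 276 = \left(\frac{3}{11} \cdot 21 \cdot \frac{1}{65} \cdot 51 - 338\right) 276 = \left(\frac{3213}{715} - 338\right) 276 = \left(- \frac{238457}{715}\right) 276 = - \frac{65814132}{715}$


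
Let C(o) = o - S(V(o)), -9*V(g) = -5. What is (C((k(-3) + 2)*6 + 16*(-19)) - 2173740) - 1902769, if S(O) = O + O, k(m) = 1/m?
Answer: -36691237/9 ≈ -4.0768e+6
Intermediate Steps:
V(g) = 5/9 (V(g) = -⅑*(-5) = 5/9)
S(O) = 2*O
C(o) = -10/9 + o (C(o) = o - 2*5/9 = o - 1*10/9 = o - 10/9 = -10/9 + o)
(C((k(-3) + 2)*6 + 16*(-19)) - 2173740) - 1902769 = ((-10/9 + ((1/(-3) + 2)*6 + 16*(-19))) - 2173740) - 1902769 = ((-10/9 + ((-⅓ + 2)*6 - 304)) - 2173740) - 1902769 = ((-10/9 + ((5/3)*6 - 304)) - 2173740) - 1902769 = ((-10/9 + (10 - 304)) - 2173740) - 1902769 = ((-10/9 - 294) - 2173740) - 1902769 = (-2656/9 - 2173740) - 1902769 = -19566316/9 - 1902769 = -36691237/9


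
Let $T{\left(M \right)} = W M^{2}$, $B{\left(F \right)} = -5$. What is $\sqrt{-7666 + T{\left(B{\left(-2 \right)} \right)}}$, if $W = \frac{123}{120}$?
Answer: $\frac{i \sqrt{122246}}{4} \approx 87.409 i$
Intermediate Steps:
$W = \frac{41}{40}$ ($W = 123 \cdot \frac{1}{120} = \frac{41}{40} \approx 1.025$)
$T{\left(M \right)} = \frac{41 M^{2}}{40}$
$\sqrt{-7666 + T{\left(B{\left(-2 \right)} \right)}} = \sqrt{-7666 + \frac{41 \left(-5\right)^{2}}{40}} = \sqrt{-7666 + \frac{41}{40} \cdot 25} = \sqrt{-7666 + \frac{205}{8}} = \sqrt{- \frac{61123}{8}} = \frac{i \sqrt{122246}}{4}$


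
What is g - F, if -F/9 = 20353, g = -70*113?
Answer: 175267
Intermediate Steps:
g = -7910
F = -183177 (F = -9*20353 = -183177)
g - F = -7910 - 1*(-183177) = -7910 + 183177 = 175267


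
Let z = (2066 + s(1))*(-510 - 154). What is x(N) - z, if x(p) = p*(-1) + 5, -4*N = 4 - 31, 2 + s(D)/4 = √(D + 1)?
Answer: 5466041/4 + 2656*√2 ≈ 1.3703e+6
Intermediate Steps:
s(D) = -8 + 4*√(1 + D) (s(D) = -8 + 4*√(D + 1) = -8 + 4*√(1 + D))
N = 27/4 (N = -(4 - 31)/4 = -¼*(-27) = 27/4 ≈ 6.7500)
z = -1366512 - 2656*√2 (z = (2066 + (-8 + 4*√(1 + 1)))*(-510 - 154) = (2066 + (-8 + 4*√2))*(-664) = (2058 + 4*√2)*(-664) = -1366512 - 2656*√2 ≈ -1.3703e+6)
x(p) = 5 - p (x(p) = -p + 5 = 5 - p)
x(N) - z = (5 - 1*27/4) - (-1366512 - 2656*√2) = (5 - 27/4) + (1366512 + 2656*√2) = -7/4 + (1366512 + 2656*√2) = 5466041/4 + 2656*√2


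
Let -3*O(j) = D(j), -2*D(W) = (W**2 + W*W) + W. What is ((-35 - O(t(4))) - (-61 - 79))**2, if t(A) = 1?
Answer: 43681/4 ≈ 10920.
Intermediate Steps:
D(W) = -W**2 - W/2 (D(W) = -((W**2 + W*W) + W)/2 = -((W**2 + W**2) + W)/2 = -(2*W**2 + W)/2 = -(W + 2*W**2)/2 = -W**2 - W/2)
O(j) = j*(1/2 + j)/3 (O(j) = -(-1)*j*(1/2 + j)/3 = j*(1/2 + j)/3)
((-35 - O(t(4))) - (-61 - 79))**2 = ((-35 - (1 + 2*1)/6) - (-61 - 79))**2 = ((-35 - (1 + 2)/6) - 1*(-140))**2 = ((-35 - 3/6) + 140)**2 = ((-35 - 1*1/2) + 140)**2 = ((-35 - 1/2) + 140)**2 = (-71/2 + 140)**2 = (209/2)**2 = 43681/4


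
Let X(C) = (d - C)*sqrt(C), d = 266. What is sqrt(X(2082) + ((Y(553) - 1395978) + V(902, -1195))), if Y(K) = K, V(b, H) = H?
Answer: 2*sqrt(-349155 - 454*sqrt(2082)) ≈ 1216.3*I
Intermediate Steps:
X(C) = sqrt(C)*(266 - C) (X(C) = (266 - C)*sqrt(C) = sqrt(C)*(266 - C))
sqrt(X(2082) + ((Y(553) - 1395978) + V(902, -1195))) = sqrt(sqrt(2082)*(266 - 1*2082) + ((553 - 1395978) - 1195)) = sqrt(sqrt(2082)*(266 - 2082) + (-1395425 - 1195)) = sqrt(sqrt(2082)*(-1816) - 1396620) = sqrt(-1816*sqrt(2082) - 1396620) = sqrt(-1396620 - 1816*sqrt(2082))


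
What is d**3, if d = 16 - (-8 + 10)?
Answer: 2744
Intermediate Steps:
d = 14 (d = 16 - 1*2 = 16 - 2 = 14)
d**3 = 14**3 = 2744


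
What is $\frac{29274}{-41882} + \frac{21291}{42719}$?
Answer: $- \frac{179423172}{894578579} \approx -0.20057$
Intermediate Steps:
$\frac{29274}{-41882} + \frac{21291}{42719} = 29274 \left(- \frac{1}{41882}\right) + 21291 \cdot \frac{1}{42719} = - \frac{14637}{20941} + \frac{21291}{42719} = - \frac{179423172}{894578579}$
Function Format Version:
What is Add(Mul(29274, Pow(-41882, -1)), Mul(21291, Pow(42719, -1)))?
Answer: Rational(-179423172, 894578579) ≈ -0.20057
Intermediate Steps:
Add(Mul(29274, Pow(-41882, -1)), Mul(21291, Pow(42719, -1))) = Add(Mul(29274, Rational(-1, 41882)), Mul(21291, Rational(1, 42719))) = Add(Rational(-14637, 20941), Rational(21291, 42719)) = Rational(-179423172, 894578579)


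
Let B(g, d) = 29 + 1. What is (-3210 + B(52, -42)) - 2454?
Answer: -5634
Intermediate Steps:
B(g, d) = 30
(-3210 + B(52, -42)) - 2454 = (-3210 + 30) - 2454 = -3180 - 2454 = -5634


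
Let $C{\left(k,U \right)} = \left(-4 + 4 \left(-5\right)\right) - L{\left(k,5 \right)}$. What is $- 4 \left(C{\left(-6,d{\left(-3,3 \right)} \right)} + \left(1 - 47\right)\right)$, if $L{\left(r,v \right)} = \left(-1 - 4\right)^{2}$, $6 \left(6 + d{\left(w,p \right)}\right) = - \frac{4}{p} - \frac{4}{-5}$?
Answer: $380$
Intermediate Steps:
$d{\left(w,p \right)} = - \frac{88}{15} - \frac{2}{3 p}$ ($d{\left(w,p \right)} = -6 + \frac{- \frac{4}{p} - \frac{4}{-5}}{6} = -6 + \frac{- \frac{4}{p} - - \frac{4}{5}}{6} = -6 + \frac{- \frac{4}{p} + \frac{4}{5}}{6} = -6 + \frac{\frac{4}{5} - \frac{4}{p}}{6} = -6 + \left(\frac{2}{15} - \frac{2}{3 p}\right) = - \frac{88}{15} - \frac{2}{3 p}$)
$L{\left(r,v \right)} = 25$ ($L{\left(r,v \right)} = \left(-5\right)^{2} = 25$)
$C{\left(k,U \right)} = -49$ ($C{\left(k,U \right)} = \left(-4 + 4 \left(-5\right)\right) - 25 = \left(-4 - 20\right) - 25 = -24 - 25 = -49$)
$- 4 \left(C{\left(-6,d{\left(-3,3 \right)} \right)} + \left(1 - 47\right)\right) = - 4 \left(-49 + \left(1 - 47\right)\right) = - 4 \left(-49 - 46\right) = \left(-4\right) \left(-95\right) = 380$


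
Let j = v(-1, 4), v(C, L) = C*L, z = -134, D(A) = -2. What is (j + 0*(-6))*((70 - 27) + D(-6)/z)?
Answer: -11528/67 ≈ -172.06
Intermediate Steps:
j = -4 (j = -1*4 = -4)
(j + 0*(-6))*((70 - 27) + D(-6)/z) = (-4 + 0*(-6))*((70 - 27) - 2/(-134)) = (-4 + 0)*(43 - 2*(-1/134)) = -4*(43 + 1/67) = -4*2882/67 = -11528/67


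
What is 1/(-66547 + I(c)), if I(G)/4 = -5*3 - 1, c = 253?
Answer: -1/66611 ≈ -1.5013e-5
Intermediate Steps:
I(G) = -64 (I(G) = 4*(-5*3 - 1) = 4*(-15 - 1) = 4*(-16) = -64)
1/(-66547 + I(c)) = 1/(-66547 - 64) = 1/(-66611) = -1/66611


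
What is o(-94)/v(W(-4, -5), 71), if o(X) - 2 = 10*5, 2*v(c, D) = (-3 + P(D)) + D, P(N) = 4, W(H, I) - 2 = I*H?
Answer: 13/9 ≈ 1.4444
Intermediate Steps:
W(H, I) = 2 + H*I (W(H, I) = 2 + I*H = 2 + H*I)
v(c, D) = ½ + D/2 (v(c, D) = ((-3 + 4) + D)/2 = (1 + D)/2 = ½ + D/2)
o(X) = 52 (o(X) = 2 + 10*5 = 2 + 50 = 52)
o(-94)/v(W(-4, -5), 71) = 52/(½ + (½)*71) = 52/(½ + 71/2) = 52/36 = 52*(1/36) = 13/9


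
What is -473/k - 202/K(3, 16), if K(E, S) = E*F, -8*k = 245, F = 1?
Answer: -38138/735 ≈ -51.888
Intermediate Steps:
k = -245/8 (k = -⅛*245 = -245/8 ≈ -30.625)
K(E, S) = E (K(E, S) = E*1 = E)
-473/k - 202/K(3, 16) = -473/(-245/8) - 202/3 = -473*(-8/245) - 202*⅓ = 3784/245 - 202/3 = -38138/735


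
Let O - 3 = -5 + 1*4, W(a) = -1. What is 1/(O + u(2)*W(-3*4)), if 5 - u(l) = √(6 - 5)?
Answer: -½ ≈ -0.50000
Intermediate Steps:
O = 2 (O = 3 + (-5 + 1*4) = 3 + (-5 + 4) = 3 - 1 = 2)
u(l) = 4 (u(l) = 5 - √(6 - 5) = 5 - √1 = 5 - 1*1 = 5 - 1 = 4)
1/(O + u(2)*W(-3*4)) = 1/(2 + 4*(-1)) = 1/(2 - 4) = 1/(-2) = -½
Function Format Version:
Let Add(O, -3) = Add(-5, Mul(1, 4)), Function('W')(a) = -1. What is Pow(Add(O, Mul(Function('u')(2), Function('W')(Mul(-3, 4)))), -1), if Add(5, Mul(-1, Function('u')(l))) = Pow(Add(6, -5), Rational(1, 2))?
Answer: Rational(-1, 2) ≈ -0.50000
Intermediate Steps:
O = 2 (O = Add(3, Add(-5, Mul(1, 4))) = Add(3, Add(-5, 4)) = Add(3, -1) = 2)
Function('u')(l) = 4 (Function('u')(l) = Add(5, Mul(-1, Pow(Add(6, -5), Rational(1, 2)))) = Add(5, Mul(-1, Pow(1, Rational(1, 2)))) = Add(5, Mul(-1, 1)) = Add(5, -1) = 4)
Pow(Add(O, Mul(Function('u')(2), Function('W')(Mul(-3, 4)))), -1) = Pow(Add(2, Mul(4, -1)), -1) = Pow(Add(2, -4), -1) = Pow(-2, -1) = Rational(-1, 2)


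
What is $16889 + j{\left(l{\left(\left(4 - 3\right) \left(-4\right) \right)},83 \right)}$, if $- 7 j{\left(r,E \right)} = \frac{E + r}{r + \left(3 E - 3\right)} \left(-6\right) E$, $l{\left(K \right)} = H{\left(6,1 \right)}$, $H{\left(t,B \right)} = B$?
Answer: $\frac{4177559}{247} \approx 16913.0$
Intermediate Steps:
$l{\left(K \right)} = 1$
$j{\left(r,E \right)} = \frac{6 E \left(E + r\right)}{7 \left(-3 + r + 3 E\right)}$ ($j{\left(r,E \right)} = - \frac{\frac{E + r}{r + \left(3 E - 3\right)} \left(-6\right) E}{7} = - \frac{\frac{E + r}{r + \left(-3 + 3 E\right)} \left(-6\right) E}{7} = - \frac{\frac{E + r}{-3 + r + 3 E} \left(-6\right) E}{7} = - \frac{- \frac{6 \left(E + r\right)}{-3 + r + 3 E} E}{7} = - \frac{\left(-6\right) E \frac{1}{-3 + r + 3 E} \left(E + r\right)}{7} = \frac{6 E \left(E + r\right)}{7 \left(-3 + r + 3 E\right)}$)
$16889 + j{\left(l{\left(\left(4 - 3\right) \left(-4\right) \right)},83 \right)} = 16889 + \frac{6}{7} \cdot 83 \frac{1}{-3 + 1 + 3 \cdot 83} \left(83 + 1\right) = 16889 + \frac{6}{7} \cdot 83 \frac{1}{-3 + 1 + 249} \cdot 84 = 16889 + \frac{6}{7} \cdot 83 \cdot \frac{1}{247} \cdot 84 = 16889 + \frac{5976}{247} = \frac{4177559}{247}$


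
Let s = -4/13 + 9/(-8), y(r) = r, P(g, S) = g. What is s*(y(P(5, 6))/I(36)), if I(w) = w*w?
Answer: -745/134784 ≈ -0.0055274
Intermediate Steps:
I(w) = w**2
s = -149/104 (s = -4*1/13 + 9*(-1/8) = -4/13 - 9/8 = -149/104 ≈ -1.4327)
s*(y(P(5, 6))/I(36)) = -745/(104*(36**2)) = -745/(104*1296) = -149/104*5/1296 = -745/134784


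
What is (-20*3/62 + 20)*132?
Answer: 77880/31 ≈ 2512.3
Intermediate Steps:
(-20*3/62 + 20)*132 = (-60*1/62 + 20)*132 = (-30/31 + 20)*132 = (590/31)*132 = 77880/31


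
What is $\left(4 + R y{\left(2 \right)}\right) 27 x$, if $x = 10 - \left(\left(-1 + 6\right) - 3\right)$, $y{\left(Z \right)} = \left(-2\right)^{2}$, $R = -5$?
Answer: $-3456$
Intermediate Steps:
$y{\left(Z \right)} = 4$
$x = 8$ ($x = 10 - \left(5 - 3\right) = 10 - 2 = 8$)
$\left(4 + R y{\left(2 \right)}\right) 27 x = \left(4 - 20\right) 27 \cdot 8 = \left(-16\right) 27 \cdot 8 = \left(-432\right) 8 = -3456$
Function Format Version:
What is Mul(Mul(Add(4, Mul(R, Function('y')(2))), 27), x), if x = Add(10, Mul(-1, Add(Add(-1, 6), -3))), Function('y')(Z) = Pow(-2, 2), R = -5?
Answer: -3456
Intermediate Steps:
Function('y')(Z) = 4
x = 8 (x = Add(10, Mul(-1, Add(5, -3))) = Add(10, Mul(-1, 2)) = Add(10, -2) = 8)
Mul(Mul(Add(4, Mul(R, Function('y')(2))), 27), x) = Mul(Mul(Add(4, Mul(-5, 4)), 27), 8) = Mul(Mul(Add(4, -20), 27), 8) = Mul(Mul(-16, 27), 8) = Mul(-432, 8) = -3456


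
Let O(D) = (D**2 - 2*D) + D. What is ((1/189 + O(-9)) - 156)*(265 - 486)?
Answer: 2756533/189 ≈ 14585.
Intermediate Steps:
O(D) = D**2 - D
((1/189 + O(-9)) - 156)*(265 - 486) = ((1/189 - 9*(-1 - 9)) - 156)*(265 - 486) = ((1/189 - 9*(-10)) - 156)*(-221) = ((1/189 + 90) - 156)*(-221) = (17011/189 - 156)*(-221) = -12473/189*(-221) = 2756533/189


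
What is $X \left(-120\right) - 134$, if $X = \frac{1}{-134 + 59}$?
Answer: $- \frac{662}{5} \approx -132.4$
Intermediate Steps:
$X = - \frac{1}{75}$ ($X = \frac{1}{-75} = - \frac{1}{75} \approx -0.013333$)
$X \left(-120\right) - 134 = \left(- \frac{1}{75}\right) \left(-120\right) - 134 = \frac{8}{5} - 134 = - \frac{662}{5}$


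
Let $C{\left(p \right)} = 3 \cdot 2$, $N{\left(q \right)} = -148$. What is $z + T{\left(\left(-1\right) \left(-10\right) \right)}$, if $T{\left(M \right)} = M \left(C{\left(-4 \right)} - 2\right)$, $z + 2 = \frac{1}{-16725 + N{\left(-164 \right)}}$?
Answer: $\frac{641173}{16873} \approx 38.0$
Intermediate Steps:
$C{\left(p \right)} = 6$
$z = - \frac{33747}{16873}$ ($z = -2 + \frac{1}{-16725 - 148} = -2 + \frac{1}{-16873} = -2 - \frac{1}{16873} = - \frac{33747}{16873} \approx -2.0001$)
$T{\left(M \right)} = 4 M$ ($T{\left(M \right)} = M \left(6 - 2\right) = M 4 = 4 M$)
$z + T{\left(\left(-1\right) \left(-10\right) \right)} = - \frac{33747}{16873} + 4 \left(\left(-1\right) \left(-10\right)\right) = - \frac{33747}{16873} + 4 \cdot 10 = - \frac{33747}{16873} + 40 = \frac{641173}{16873}$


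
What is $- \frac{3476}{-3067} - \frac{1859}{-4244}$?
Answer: $\frac{20453697}{13016348} \approx 1.5714$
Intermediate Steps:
$- \frac{3476}{-3067} - \frac{1859}{-4244} = \left(-3476\right) \left(- \frac{1}{3067}\right) - - \frac{1859}{4244} = \frac{3476}{3067} + \frac{1859}{4244} = \frac{20453697}{13016348}$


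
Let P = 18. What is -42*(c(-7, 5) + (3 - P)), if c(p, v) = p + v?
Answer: 714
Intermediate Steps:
-42*(c(-7, 5) + (3 - P)) = -42*((-7 + 5) + (3 - 1*18)) = -42*(-2 + (3 - 18)) = -42*(-2 - 15) = -42*(-17) = 714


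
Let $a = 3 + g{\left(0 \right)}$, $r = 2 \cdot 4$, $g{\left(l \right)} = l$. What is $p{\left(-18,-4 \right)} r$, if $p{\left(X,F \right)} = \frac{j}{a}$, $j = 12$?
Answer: $32$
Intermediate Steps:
$r = 8$
$a = 3$ ($a = 3 + 0 = 3$)
$p{\left(X,F \right)} = 4$ ($p{\left(X,F \right)} = \frac{12}{3} = 12 \cdot \frac{1}{3} = 4$)
$p{\left(-18,-4 \right)} r = 4 \cdot 8 = 32$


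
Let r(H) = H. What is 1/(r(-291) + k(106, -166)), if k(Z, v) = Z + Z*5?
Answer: 1/345 ≈ 0.0028986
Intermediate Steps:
k(Z, v) = 6*Z (k(Z, v) = Z + 5*Z = 6*Z)
1/(r(-291) + k(106, -166)) = 1/(-291 + 6*106) = 1/(-291 + 636) = 1/345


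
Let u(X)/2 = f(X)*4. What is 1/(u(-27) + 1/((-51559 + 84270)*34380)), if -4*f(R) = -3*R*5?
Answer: -1124604180/910929385799 ≈ -0.0012346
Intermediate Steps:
f(R) = 15*R/4 (f(R) = -(-3)*R*5/4 = -(-3)*5*R/4 = -(-15)*R/4 = 15*R/4)
u(X) = 30*X (u(X) = 2*((15*X/4)*4) = 2*(15*X) = 30*X)
1/(u(-27) + 1/((-51559 + 84270)*34380)) = 1/(30*(-27) + 1/((-51559 + 84270)*34380)) = 1/(-810 + (1/34380)/32711) = 1/(-810 + (1/32711)*(1/34380)) = 1/(-810 + 1/1124604180) = 1/(-910929385799/1124604180) = -1124604180/910929385799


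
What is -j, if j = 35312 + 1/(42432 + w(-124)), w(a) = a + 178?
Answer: -1500265633/42486 ≈ -35312.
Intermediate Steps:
w(a) = 178 + a
j = 1500265633/42486 (j = 35312 + 1/(42432 + (178 - 124)) = 35312 + 1/(42432 + 54) = 35312 + 1/42486 = 1500265633/42486 ≈ 35312.)
-j = -1*1500265633/42486 = -1500265633/42486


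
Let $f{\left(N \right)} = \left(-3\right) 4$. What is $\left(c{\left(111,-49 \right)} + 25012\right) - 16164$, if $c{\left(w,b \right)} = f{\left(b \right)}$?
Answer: $8836$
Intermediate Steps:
$f{\left(N \right)} = -12$
$c{\left(w,b \right)} = -12$
$\left(c{\left(111,-49 \right)} + 25012\right) - 16164 = \left(-12 + 25012\right) - 16164 = 25000 - 16164 = 8836$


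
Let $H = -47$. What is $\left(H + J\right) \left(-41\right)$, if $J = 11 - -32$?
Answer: $164$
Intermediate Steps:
$J = 43$ ($J = 11 + 32 = 43$)
$\left(H + J\right) \left(-41\right) = \left(-47 + 43\right) \left(-41\right) = \left(-4\right) \left(-41\right) = 164$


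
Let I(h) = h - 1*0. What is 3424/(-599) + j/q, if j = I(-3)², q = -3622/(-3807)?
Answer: 8121809/2169578 ≈ 3.7435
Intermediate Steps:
q = 3622/3807 (q = -3622*(-1/3807) = 3622/3807 ≈ 0.95141)
I(h) = h (I(h) = h + 0 = h)
j = 9 (j = (-3)² = 9)
3424/(-599) + j/q = 3424/(-599) + 9/(3622/3807) = 3424*(-1/599) + 9*(3807/3622) = -3424/599 + 34263/3622 = 8121809/2169578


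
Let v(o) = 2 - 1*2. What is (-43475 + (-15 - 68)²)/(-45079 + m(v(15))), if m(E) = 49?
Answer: 18293/22515 ≈ 0.81248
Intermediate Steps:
v(o) = 0 (v(o) = 2 - 2 = 0)
(-43475 + (-15 - 68)²)/(-45079 + m(v(15))) = (-43475 + (-15 - 68)²)/(-45079 + 49) = (-43475 + (-83)²)/(-45030) = (-43475 + 6889)*(-1/45030) = -36586*(-1/45030) = 18293/22515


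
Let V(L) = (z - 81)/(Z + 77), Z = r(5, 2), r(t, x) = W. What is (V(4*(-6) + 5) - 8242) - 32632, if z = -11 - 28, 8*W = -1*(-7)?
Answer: -25465462/623 ≈ -40876.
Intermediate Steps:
W = 7/8 (W = (-1*(-7))/8 = (1/8)*7 = 7/8 ≈ 0.87500)
r(t, x) = 7/8
Z = 7/8 ≈ 0.87500
z = -39
V(L) = -960/623 (V(L) = (-39 - 81)/(7/8 + 77) = -120/623/8 = -120*8/623 = -960/623)
(V(4*(-6) + 5) - 8242) - 32632 = (-960/623 - 8242) - 32632 = -5135726/623 - 32632 = -25465462/623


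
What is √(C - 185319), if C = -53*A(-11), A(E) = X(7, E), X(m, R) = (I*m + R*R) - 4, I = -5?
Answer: I*√189665 ≈ 435.51*I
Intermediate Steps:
X(m, R) = -4 + R² - 5*m (X(m, R) = (-5*m + R*R) - 4 = (-5*m + R²) - 4 = (R² - 5*m) - 4 = -4 + R² - 5*m)
A(E) = -39 + E² (A(E) = -4 + E² - 5*7 = -4 + E² - 35 = -39 + E²)
C = -4346 (C = -53*(-39 + (-11)²) = -53*(-39 + 121) = -53*82 = -4346)
√(C - 185319) = √(-4346 - 185319) = √(-189665) = I*√189665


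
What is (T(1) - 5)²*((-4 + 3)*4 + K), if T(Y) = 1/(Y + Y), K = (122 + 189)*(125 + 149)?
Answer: 3451005/2 ≈ 1.7255e+6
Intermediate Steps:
K = 85214 (K = 311*274 = 85214)
T(Y) = 1/(2*Y)
(T(1) - 5)²*((-4 + 3)*4 + K) = ((½)/1 - 5)²*((-4 + 3)*4 + 85214) = ((½)*1 - 5)²*(-1*4 + 85214) = (½ - 5)²*(-4 + 85214) = (-9/2)²*85210 = (81/4)*85210 = 3451005/2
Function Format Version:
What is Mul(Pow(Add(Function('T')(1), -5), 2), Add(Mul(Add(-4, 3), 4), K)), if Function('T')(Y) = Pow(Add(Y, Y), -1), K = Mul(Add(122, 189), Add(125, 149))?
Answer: Rational(3451005, 2) ≈ 1.7255e+6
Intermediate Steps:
K = 85214 (K = Mul(311, 274) = 85214)
Function('T')(Y) = Mul(Rational(1, 2), Pow(Y, -1)) (Function('T')(Y) = Pow(Mul(2, Y), -1) = Mul(Rational(1, 2), Pow(Y, -1)))
Mul(Pow(Add(Function('T')(1), -5), 2), Add(Mul(Add(-4, 3), 4), K)) = Mul(Pow(Add(Mul(Rational(1, 2), Pow(1, -1)), -5), 2), Add(Mul(Add(-4, 3), 4), 85214)) = Mul(Pow(Add(Mul(Rational(1, 2), 1), -5), 2), Add(Mul(-1, 4), 85214)) = Mul(Pow(Add(Rational(1, 2), -5), 2), Add(-4, 85214)) = Mul(Pow(Rational(-9, 2), 2), 85210) = Mul(Rational(81, 4), 85210) = Rational(3451005, 2)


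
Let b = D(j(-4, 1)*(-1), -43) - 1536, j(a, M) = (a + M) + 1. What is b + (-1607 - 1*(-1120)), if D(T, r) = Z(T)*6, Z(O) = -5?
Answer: -2053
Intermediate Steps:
j(a, M) = 1 + M + a (j(a, M) = (M + a) + 1 = 1 + M + a)
D(T, r) = -30 (D(T, r) = -5*6 = -30)
b = -1566 (b = -30 - 1536 = -1566)
b + (-1607 - 1*(-1120)) = -1566 + (-1607 - 1*(-1120)) = -1566 + (-1607 + 1120) = -1566 - 487 = -2053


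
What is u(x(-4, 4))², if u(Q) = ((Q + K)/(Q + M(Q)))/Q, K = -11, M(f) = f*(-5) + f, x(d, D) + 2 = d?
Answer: 289/11664 ≈ 0.024777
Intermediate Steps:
x(d, D) = -2 + d
M(f) = -4*f (M(f) = -5*f + f = -4*f)
u(Q) = -(-11 + Q)/(3*Q²) (u(Q) = ((Q - 11)/(Q - 4*Q))/Q = ((-11 + Q)/((-3*Q)))/Q = ((-11 + Q)*(-1/(3*Q)))/Q = (-(-11 + Q)/(3*Q))/Q = -(-11 + Q)/(3*Q²))
u(x(-4, 4))² = ((11 - (-2 - 4))/(3*(-2 - 4)²))² = ((⅓)*(11 - 1*(-6))/(-6)²)² = ((⅓)*(1/36)*(11 + 6))² = ((⅓)*(1/36)*17)² = (17/108)² = 289/11664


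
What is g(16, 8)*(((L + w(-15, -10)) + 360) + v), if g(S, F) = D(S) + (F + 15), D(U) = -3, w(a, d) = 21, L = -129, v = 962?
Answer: 24280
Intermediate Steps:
g(S, F) = 12 + F (g(S, F) = -3 + (F + 15) = -3 + (15 + F) = 12 + F)
g(16, 8)*(((L + w(-15, -10)) + 360) + v) = (12 + 8)*(((-129 + 21) + 360) + 962) = 20*((-108 + 360) + 962) = 20*(252 + 962) = 20*1214 = 24280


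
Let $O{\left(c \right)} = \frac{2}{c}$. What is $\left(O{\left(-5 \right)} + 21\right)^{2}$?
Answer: $\frac{10609}{25} \approx 424.36$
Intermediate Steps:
$\left(O{\left(-5 \right)} + 21\right)^{2} = \left(\frac{2}{-5} + 21\right)^{2} = \left(2 \left(- \frac{1}{5}\right) + 21\right)^{2} = \left(- \frac{2}{5} + 21\right)^{2} = \left(\frac{103}{5}\right)^{2} = \frac{10609}{25}$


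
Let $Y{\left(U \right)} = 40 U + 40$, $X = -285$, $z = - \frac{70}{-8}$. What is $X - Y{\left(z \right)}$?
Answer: $-675$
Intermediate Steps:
$z = \frac{35}{4}$ ($z = \left(-70\right) \left(- \frac{1}{8}\right) = \frac{35}{4} \approx 8.75$)
$Y{\left(U \right)} = 40 + 40 U$
$X - Y{\left(z \right)} = -285 - \left(40 + 40 \cdot \frac{35}{4}\right) = -285 - \left(40 + 350\right) = -285 - 390 = -675$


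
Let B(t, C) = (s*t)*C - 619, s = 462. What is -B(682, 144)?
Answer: -45371477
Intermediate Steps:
B(t, C) = -619 + 462*C*t (B(t, C) = (462*t)*C - 619 = 462*C*t - 619 = -619 + 462*C*t)
-B(682, 144) = -(-619 + 462*144*682) = -(-619 + 45372096) = -1*45371477 = -45371477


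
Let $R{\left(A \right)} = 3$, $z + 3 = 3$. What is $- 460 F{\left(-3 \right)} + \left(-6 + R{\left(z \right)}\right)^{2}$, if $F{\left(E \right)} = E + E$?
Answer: $2769$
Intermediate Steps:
$z = 0$ ($z = -3 + 3 = 0$)
$F{\left(E \right)} = 2 E$
$- 460 F{\left(-3 \right)} + \left(-6 + R{\left(z \right)}\right)^{2} = - 460 \cdot 2 \left(-3\right) + \left(-6 + 3\right)^{2} = \left(-460\right) \left(-6\right) + \left(-3\right)^{2} = 2760 + 9 = 2769$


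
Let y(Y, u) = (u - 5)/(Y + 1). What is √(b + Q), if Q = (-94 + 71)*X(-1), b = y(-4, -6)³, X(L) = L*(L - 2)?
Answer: 2*I*√399/9 ≈ 4.4389*I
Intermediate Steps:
y(Y, u) = (-5 + u)/(1 + Y)
X(L) = L*(-2 + L)
b = 1331/27 (b = ((-5 - 6)/(1 - 4))³ = (-11/(-3))³ = (-⅓*(-11))³ = (11/3)³ = 1331/27 ≈ 49.296)
Q = -69 (Q = (-94 + 71)*(-(-2 - 1)) = -(-23)*(-3) = -23*3 = -69)
√(b + Q) = √(1331/27 - 69) = √(-532/27) = 2*I*√399/9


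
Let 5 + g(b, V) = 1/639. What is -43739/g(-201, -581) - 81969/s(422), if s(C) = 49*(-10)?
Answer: 3489231819/391265 ≈ 8917.8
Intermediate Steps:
s(C) = -490
g(b, V) = -3194/639 (g(b, V) = -5 + 1/639 = -3194/639)
-43739/g(-201, -581) - 81969/s(422) = -43739/(-3194/639) - 81969/(-490) = -43739*(-639/3194) - 81969*(-1/490) = 27949221/3194 + 81969/490 = 3489231819/391265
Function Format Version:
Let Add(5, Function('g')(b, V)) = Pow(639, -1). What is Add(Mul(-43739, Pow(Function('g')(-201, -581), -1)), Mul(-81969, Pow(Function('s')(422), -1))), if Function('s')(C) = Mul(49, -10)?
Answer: Rational(3489231819, 391265) ≈ 8917.8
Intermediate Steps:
Function('s')(C) = -490
Function('g')(b, V) = Rational(-3194, 639) (Function('g')(b, V) = Add(-5, Pow(639, -1)) = Add(-5, Rational(1, 639)) = Rational(-3194, 639))
Add(Mul(-43739, Pow(Function('g')(-201, -581), -1)), Mul(-81969, Pow(Function('s')(422), -1))) = Add(Mul(-43739, Pow(Rational(-3194, 639), -1)), Mul(-81969, Pow(-490, -1))) = Add(Mul(-43739, Rational(-639, 3194)), Mul(-81969, Rational(-1, 490))) = Add(Rational(27949221, 3194), Rational(81969, 490)) = Rational(3489231819, 391265)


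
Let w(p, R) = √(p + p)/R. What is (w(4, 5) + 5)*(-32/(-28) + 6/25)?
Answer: 242/35 + 484*√2/875 ≈ 7.6965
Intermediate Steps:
w(p, R) = √2*√p/R (w(p, R) = √(2*p)/R = (√2*√p)/R = √2*√p/R)
(w(4, 5) + 5)*(-32/(-28) + 6/25) = (√2*√4/5 + 5)*(-32/(-28) + 6/25) = (√2*(⅕)*2 + 5)*(-32*(-1/28) + 6*(1/25)) = (2*√2/5 + 5)*(8/7 + 6/25) = (5 + 2*√2/5)*(242/175) = 242/35 + 484*√2/875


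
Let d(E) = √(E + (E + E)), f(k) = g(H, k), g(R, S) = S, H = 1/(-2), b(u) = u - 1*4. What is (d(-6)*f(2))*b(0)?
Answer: -24*I*√2 ≈ -33.941*I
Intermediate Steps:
b(u) = -4 + u (b(u) = u - 4 = -4 + u)
H = -½ ≈ -0.50000
f(k) = k
d(E) = √3*√E (d(E) = √(E + 2*E) = √(3*E) = √3*√E)
(d(-6)*f(2))*b(0) = ((√3*√(-6))*2)*(-4 + 0) = ((√3*(I*√6))*2)*(-4) = ((3*I*√2)*2)*(-4) = (6*I*√2)*(-4) = -24*I*√2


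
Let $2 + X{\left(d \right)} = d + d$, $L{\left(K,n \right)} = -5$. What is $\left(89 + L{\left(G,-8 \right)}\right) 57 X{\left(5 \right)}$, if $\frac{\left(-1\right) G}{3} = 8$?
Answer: $38304$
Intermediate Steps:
$G = -24$ ($G = \left(-3\right) 8 = -24$)
$X{\left(d \right)} = -2 + 2 d$ ($X{\left(d \right)} = -2 + \left(d + d\right) = -2 + 2 d$)
$\left(89 + L{\left(G,-8 \right)}\right) 57 X{\left(5 \right)} = \left(89 - 5\right) 57 \left(-2 + 2 \cdot 5\right) = 84 \cdot 57 \left(-2 + 10\right) = 4788 \cdot 8 = 38304$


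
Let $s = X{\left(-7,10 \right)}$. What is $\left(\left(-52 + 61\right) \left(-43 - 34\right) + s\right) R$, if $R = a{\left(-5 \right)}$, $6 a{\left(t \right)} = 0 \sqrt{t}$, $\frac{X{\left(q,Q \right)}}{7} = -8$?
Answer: $0$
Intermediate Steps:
$X{\left(q,Q \right)} = -56$ ($X{\left(q,Q \right)} = 7 \left(-8\right) = -56$)
$s = -56$
$a{\left(t \right)} = 0$ ($a{\left(t \right)} = \frac{0 \sqrt{t}}{6} = \frac{1}{6} \cdot 0 = 0$)
$R = 0$
$\left(\left(-52 + 61\right) \left(-43 - 34\right) + s\right) R = \left(\left(-52 + 61\right) \left(-43 - 34\right) - 56\right) 0 = \left(9 \left(-77\right) - 56\right) 0 = \left(-693 - 56\right) 0 = \left(-749\right) 0 = 0$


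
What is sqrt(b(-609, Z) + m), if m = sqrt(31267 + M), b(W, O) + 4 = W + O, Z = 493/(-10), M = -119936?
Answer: sqrt(-66230 + 100*I*sqrt(88669))/10 ≈ 5.6507 + 26.348*I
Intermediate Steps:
Z = -493/10 (Z = 493*(-1/10) = -493/10 ≈ -49.300)
b(W, O) = -4 + O + W (b(W, O) = -4 + (W + O) = -4 + (O + W) = -4 + O + W)
m = I*sqrt(88669) (m = sqrt(31267 - 119936) = sqrt(-88669) = I*sqrt(88669) ≈ 297.77*I)
sqrt(b(-609, Z) + m) = sqrt((-4 - 493/10 - 609) + I*sqrt(88669)) = sqrt(-6623/10 + I*sqrt(88669))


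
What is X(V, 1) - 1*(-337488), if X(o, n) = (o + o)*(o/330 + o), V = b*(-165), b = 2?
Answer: 555948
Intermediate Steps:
V = -330 (V = 2*(-165) = -330)
X(o, n) = 331*o**2/165 (X(o, n) = (2*o)*(o*(1/330) + o) = (2*o)*(o/330 + o) = (2*o)*(331*o/330) = 331*o**2/165)
X(V, 1) - 1*(-337488) = (331/165)*(-330)**2 - 1*(-337488) = (331/165)*108900 + 337488 = 218460 + 337488 = 555948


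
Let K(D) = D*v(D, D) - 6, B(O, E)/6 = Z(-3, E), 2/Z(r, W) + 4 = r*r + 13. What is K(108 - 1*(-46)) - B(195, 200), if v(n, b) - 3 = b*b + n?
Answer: 11029306/3 ≈ 3.6764e+6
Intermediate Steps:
Z(r, W) = 2/(9 + r²) (Z(r, W) = 2/(-4 + (r*r + 13)) = 2/(-4 + (r² + 13)) = 2/(-4 + (13 + r²)) = 2/(9 + r²))
B(O, E) = ⅔ (B(O, E) = 6*(2/(9 + (-3)²)) = 6*(2/(9 + 9)) = 6*(2/18) = 6*(2*(1/18)) = 6*(⅑) = ⅔)
v(n, b) = 3 + n + b² (v(n, b) = 3 + (b*b + n) = 3 + (b² + n) = 3 + (n + b²) = 3 + n + b²)
K(D) = -6 + D*(3 + D + D²) (K(D) = D*(3 + D + D²) - 6 = -6 + D*(3 + D + D²))
K(108 - 1*(-46)) - B(195, 200) = (-6 + (108 - 1*(-46))*(3 + (108 - 1*(-46)) + (108 - 1*(-46))²)) - 1*⅔ = (-6 + (108 + 46)*(3 + (108 + 46) + (108 + 46)²)) - ⅔ = (-6 + 154*(3 + 154 + 154²)) - ⅔ = (-6 + 154*(3 + 154 + 23716)) - ⅔ = (-6 + 154*23873) - ⅔ = (-6 + 3676442) - ⅔ = 3676436 - ⅔ = 11029306/3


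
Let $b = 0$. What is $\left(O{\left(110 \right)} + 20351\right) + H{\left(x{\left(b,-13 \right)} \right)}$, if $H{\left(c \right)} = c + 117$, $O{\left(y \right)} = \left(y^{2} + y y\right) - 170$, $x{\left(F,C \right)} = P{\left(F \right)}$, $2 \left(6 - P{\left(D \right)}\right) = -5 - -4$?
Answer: $\frac{89009}{2} \approx 44505.0$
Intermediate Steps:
$P{\left(D \right)} = \frac{13}{2}$ ($P{\left(D \right)} = 6 - \frac{-5 - -4}{2} = 6 - \frac{-5 + 4}{2} = 6 - - \frac{1}{2} = 6 + \frac{1}{2} = \frac{13}{2}$)
$x{\left(F,C \right)} = \frac{13}{2}$
$O{\left(y \right)} = -170 + 2 y^{2}$ ($O{\left(y \right)} = \left(y^{2} + y^{2}\right) - 170 = 2 y^{2} - 170 = -170 + 2 y^{2}$)
$H{\left(c \right)} = 117 + c$
$\left(O{\left(110 \right)} + 20351\right) + H{\left(x{\left(b,-13 \right)} \right)} = \left(\left(-170 + 2 \cdot 110^{2}\right) + 20351\right) + \left(117 + \frac{13}{2}\right) = \left(\left(-170 + 2 \cdot 12100\right) + 20351\right) + \frac{247}{2} = \left(\left(-170 + 24200\right) + 20351\right) + \frac{247}{2} = \left(24030 + 20351\right) + \frac{247}{2} = 44381 + \frac{247}{2} = \frac{89009}{2}$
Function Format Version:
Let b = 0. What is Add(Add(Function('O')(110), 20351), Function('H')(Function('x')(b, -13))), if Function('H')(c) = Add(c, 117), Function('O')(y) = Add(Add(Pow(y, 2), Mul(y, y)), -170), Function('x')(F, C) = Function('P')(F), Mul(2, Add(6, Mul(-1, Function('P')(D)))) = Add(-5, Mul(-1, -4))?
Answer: Rational(89009, 2) ≈ 44505.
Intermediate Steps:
Function('P')(D) = Rational(13, 2) (Function('P')(D) = Add(6, Mul(Rational(-1, 2), Add(-5, Mul(-1, -4)))) = Add(6, Mul(Rational(-1, 2), Add(-5, 4))) = Add(6, Mul(Rational(-1, 2), -1)) = Add(6, Rational(1, 2)) = Rational(13, 2))
Function('x')(F, C) = Rational(13, 2)
Function('O')(y) = Add(-170, Mul(2, Pow(y, 2))) (Function('O')(y) = Add(Add(Pow(y, 2), Pow(y, 2)), -170) = Add(Mul(2, Pow(y, 2)), -170) = Add(-170, Mul(2, Pow(y, 2))))
Function('H')(c) = Add(117, c)
Add(Add(Function('O')(110), 20351), Function('H')(Function('x')(b, -13))) = Add(Add(Add(-170, Mul(2, Pow(110, 2))), 20351), Add(117, Rational(13, 2))) = Add(Add(Add(-170, Mul(2, 12100)), 20351), Rational(247, 2)) = Add(Add(Add(-170, 24200), 20351), Rational(247, 2)) = Add(Add(24030, 20351), Rational(247, 2)) = Add(44381, Rational(247, 2)) = Rational(89009, 2)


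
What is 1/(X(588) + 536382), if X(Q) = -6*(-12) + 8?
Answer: 1/536462 ≈ 1.8641e-6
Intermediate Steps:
X(Q) = 80 (X(Q) = 72 + 8 = 80)
1/(X(588) + 536382) = 1/(80 + 536382) = 1/536462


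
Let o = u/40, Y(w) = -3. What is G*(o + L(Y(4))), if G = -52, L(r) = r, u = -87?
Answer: 2691/10 ≈ 269.10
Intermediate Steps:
o = -87/40 ≈ -2.1750
G*(o + L(Y(4))) = -52*(-87/40 - 3) = -52*(-207/40) = 2691/10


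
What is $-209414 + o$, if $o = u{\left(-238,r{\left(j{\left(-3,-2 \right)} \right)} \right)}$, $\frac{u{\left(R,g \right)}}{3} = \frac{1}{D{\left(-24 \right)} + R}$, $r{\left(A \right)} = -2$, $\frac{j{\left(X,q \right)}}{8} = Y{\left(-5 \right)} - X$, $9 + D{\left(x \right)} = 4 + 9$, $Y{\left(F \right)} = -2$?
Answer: $- \frac{16334293}{78} \approx -2.0941 \cdot 10^{5}$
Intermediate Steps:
$D{\left(x \right)} = 4$ ($D{\left(x \right)} = -9 + \left(4 + 9\right) = -9 + 13 = 4$)
$j{\left(X,q \right)} = -16 - 8 X$ ($j{\left(X,q \right)} = 8 \left(-2 - X\right) = -16 - 8 X$)
$u{\left(R,g \right)} = \frac{3}{4 + R}$
$o = - \frac{1}{78}$ ($o = \frac{3}{4 - 238} = \frac{3}{-234} = 3 \left(- \frac{1}{234}\right) = - \frac{1}{78} \approx -0.012821$)
$-209414 + o = -209414 - \frac{1}{78} = - \frac{16334293}{78}$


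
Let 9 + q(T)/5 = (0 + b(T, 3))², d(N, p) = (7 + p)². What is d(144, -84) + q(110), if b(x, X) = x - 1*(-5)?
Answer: 72009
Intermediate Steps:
b(x, X) = 5 + x (b(x, X) = x + 5 = 5 + x)
q(T) = -45 + 5*(5 + T)² (q(T) = -45 + 5*(0 + (5 + T))² = -45 + 5*(5 + T)²)
d(144, -84) + q(110) = (7 - 84)² + (-45 + 5*(5 + 110)²) = (-77)² + (-45 + 5*115²) = 5929 + (-45 + 5*13225) = 5929 + (-45 + 66125) = 5929 + 66080 = 72009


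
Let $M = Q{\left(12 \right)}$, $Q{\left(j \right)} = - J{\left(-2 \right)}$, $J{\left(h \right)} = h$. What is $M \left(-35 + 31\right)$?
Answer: $-8$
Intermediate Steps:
$Q{\left(j \right)} = 2$ ($Q{\left(j \right)} = \left(-1\right) \left(-2\right) = 2$)
$M = 2$
$M \left(-35 + 31\right) = 2 \left(-35 + 31\right) = 2 \left(-4\right) = -8$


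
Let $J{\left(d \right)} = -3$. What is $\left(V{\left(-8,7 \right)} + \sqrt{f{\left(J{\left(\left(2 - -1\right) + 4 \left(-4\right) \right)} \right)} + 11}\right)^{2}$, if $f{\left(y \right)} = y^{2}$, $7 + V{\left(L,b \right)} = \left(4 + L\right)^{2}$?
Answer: $101 + 36 \sqrt{5} \approx 181.5$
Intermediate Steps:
$V{\left(L,b \right)} = -7 + \left(4 + L\right)^{2}$
$\left(V{\left(-8,7 \right)} + \sqrt{f{\left(J{\left(\left(2 - -1\right) + 4 \left(-4\right) \right)} \right)} + 11}\right)^{2} = \left(\left(-7 + \left(4 - 8\right)^{2}\right) + \sqrt{\left(-3\right)^{2} + 11}\right)^{2} = \left(\left(-7 + \left(-4\right)^{2}\right) + \sqrt{9 + 11}\right)^{2} = \left(\left(-7 + 16\right) + \sqrt{20}\right)^{2} = \left(9 + 2 \sqrt{5}\right)^{2}$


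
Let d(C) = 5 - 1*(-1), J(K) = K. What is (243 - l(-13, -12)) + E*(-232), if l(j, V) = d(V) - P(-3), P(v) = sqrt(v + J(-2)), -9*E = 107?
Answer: 26957/9 + I*sqrt(5) ≈ 2995.2 + 2.2361*I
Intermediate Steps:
E = -107/9 (E = -1/9*107 = -107/9 ≈ -11.889)
P(v) = sqrt(-2 + v) (P(v) = sqrt(v - 2) = sqrt(-2 + v))
d(C) = 6 (d(C) = 5 + 1 = 6)
l(j, V) = 6 - I*sqrt(5) (l(j, V) = 6 - sqrt(-2 - 3) = 6 - sqrt(-5) = 6 - I*sqrt(5))
(243 - l(-13, -12)) + E*(-232) = (243 - (6 - I*sqrt(5))) - 107/9*(-232) = (243 + (-6 + I*sqrt(5))) + 24824/9 = (237 + I*sqrt(5)) + 24824/9 = 26957/9 + I*sqrt(5)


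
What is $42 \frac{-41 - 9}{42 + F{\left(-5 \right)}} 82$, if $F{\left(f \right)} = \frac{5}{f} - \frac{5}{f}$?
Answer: $-4100$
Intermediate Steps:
$F{\left(f \right)} = 0$
$42 \frac{-41 - 9}{42 + F{\left(-5 \right)}} 82 = 42 \frac{-41 - 9}{42 + 0} \cdot 82 = 42 \left(- \frac{50}{42}\right) 82 = 42 \left(\left(-50\right) \frac{1}{42}\right) 82 = 42 \left(- \frac{25}{21}\right) 82 = \left(-50\right) 82 = -4100$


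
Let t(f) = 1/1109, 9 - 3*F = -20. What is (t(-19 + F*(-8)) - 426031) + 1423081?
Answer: 1105728451/1109 ≈ 9.9705e+5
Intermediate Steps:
F = 29/3 (F = 3 - 1/3*(-20) = 3 + 20/3 = 29/3 ≈ 9.6667)
t(f) = 1/1109
(t(-19 + F*(-8)) - 426031) + 1423081 = (1/1109 - 426031) + 1423081 = -472468378/1109 + 1423081 = 1105728451/1109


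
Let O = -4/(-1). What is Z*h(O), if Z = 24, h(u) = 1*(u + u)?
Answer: 192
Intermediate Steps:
O = 4 (O = -4*(-1) = 4)
h(u) = 2*u (h(u) = 1*(2*u) = 2*u)
Z*h(O) = 24*(2*4) = 24*8 = 192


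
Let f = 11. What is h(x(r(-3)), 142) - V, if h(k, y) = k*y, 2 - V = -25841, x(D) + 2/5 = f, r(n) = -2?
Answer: -121689/5 ≈ -24338.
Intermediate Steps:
x(D) = 53/5 (x(D) = -2/5 + 11 = 53/5)
V = 25843 (V = 2 - 1*(-25841) = 2 + 25841 = 25843)
h(x(r(-3)), 142) - V = (53/5)*142 - 1*25843 = 7526/5 - 25843 = -121689/5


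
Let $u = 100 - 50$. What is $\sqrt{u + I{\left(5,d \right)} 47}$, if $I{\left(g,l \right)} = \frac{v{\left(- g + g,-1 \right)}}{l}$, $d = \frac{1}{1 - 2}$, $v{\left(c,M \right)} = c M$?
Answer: $5 \sqrt{2} \approx 7.0711$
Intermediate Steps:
$u = 50$ ($u = 100 - 50 = 50$)
$v{\left(c,M \right)} = M c$
$d = -1$ ($d = \frac{1}{-1} = -1$)
$I{\left(g,l \right)} = 0$ ($I{\left(g,l \right)} = \frac{\left(-1\right) \left(- g + g\right)}{l} = \frac{\left(-1\right) 0}{l} = \frac{0}{l} = 0$)
$\sqrt{u + I{\left(5,d \right)} 47} = \sqrt{50 + 0 \cdot 47} = \sqrt{50 + 0} = \sqrt{50} = 5 \sqrt{2}$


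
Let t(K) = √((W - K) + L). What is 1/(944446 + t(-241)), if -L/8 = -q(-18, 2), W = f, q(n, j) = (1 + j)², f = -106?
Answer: 944446/891978246709 - 3*√23/891978246709 ≈ 1.0588e-6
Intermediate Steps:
W = -106
L = 72 (L = -(-8)*(1 + 2)² = -(-8)*3² = -(-8)*9 = -8*(-9) = 72)
t(K) = √(-34 - K) (t(K) = √((-106 - K) + 72) = √(-34 - K))
1/(944446 + t(-241)) = 1/(944446 + √(-34 - 1*(-241))) = 1/(944446 + √(-34 + 241)) = 1/(944446 + √207) = 1/(944446 + 3*√23)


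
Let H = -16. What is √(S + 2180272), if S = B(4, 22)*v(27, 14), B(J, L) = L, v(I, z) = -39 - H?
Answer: √2179766 ≈ 1476.4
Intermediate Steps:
v(I, z) = -23 (v(I, z) = -39 - 1*(-16) = -39 + 16 = -23)
S = -506 (S = 22*(-23) = -506)
√(S + 2180272) = √(-506 + 2180272) = √2179766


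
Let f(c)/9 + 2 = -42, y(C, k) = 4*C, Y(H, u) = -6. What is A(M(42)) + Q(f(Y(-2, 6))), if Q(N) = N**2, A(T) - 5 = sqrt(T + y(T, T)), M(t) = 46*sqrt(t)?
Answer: 156821 + 2**(3/4)*21**(1/4)*sqrt(115) ≈ 1.5686e+5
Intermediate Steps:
A(T) = 5 + sqrt(5)*sqrt(T) (A(T) = 5 + sqrt(T + 4*T) = 5 + sqrt(5*T) = 5 + sqrt(5)*sqrt(T))
f(c) = -396 (f(c) = -18 + 9*(-42) = -18 - 378 = -396)
A(M(42)) + Q(f(Y(-2, 6))) = (5 + sqrt(5)*sqrt(46*sqrt(42))) + (-396)**2 = (5 + sqrt(5)*(2**(3/4)*21**(1/4)*sqrt(23))) + 156816 = (5 + 2**(3/4)*21**(1/4)*sqrt(115)) + 156816 = 156821 + 2**(3/4)*21**(1/4)*sqrt(115)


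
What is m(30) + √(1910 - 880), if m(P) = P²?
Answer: 900 + √1030 ≈ 932.09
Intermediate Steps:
m(30) + √(1910 - 880) = 30² + √(1910 - 880) = 900 + √1030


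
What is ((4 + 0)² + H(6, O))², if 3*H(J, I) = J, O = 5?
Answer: 324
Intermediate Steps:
H(J, I) = J/3
((4 + 0)² + H(6, O))² = ((4 + 0)² + (⅓)*6)² = (4² + 2)² = (16 + 2)² = 18² = 324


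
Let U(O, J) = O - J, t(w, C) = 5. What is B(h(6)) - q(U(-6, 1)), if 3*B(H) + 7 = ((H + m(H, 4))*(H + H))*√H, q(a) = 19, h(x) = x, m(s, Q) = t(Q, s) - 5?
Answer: -64/3 + 24*√6 ≈ 37.454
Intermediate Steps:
m(s, Q) = 0 (m(s, Q) = 5 - 5 = 0)
B(H) = -7/3 + 2*H^(5/2)/3 (B(H) = -7/3 + (((H + 0)*(H + H))*√H)/3 = -7/3 + ((H*(2*H))*√H)/3 = -7/3 + ((2*H²)*√H)/3 = -7/3 + (2*H^(5/2))/3 = -7/3 + 2*H^(5/2)/3)
B(h(6)) - q(U(-6, 1)) = (-7/3 + 2*6^(5/2)/3) - 1*19 = (-7/3 + 2*(36*√6)/3) - 19 = (-7/3 + 24*√6) - 19 = -64/3 + 24*√6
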